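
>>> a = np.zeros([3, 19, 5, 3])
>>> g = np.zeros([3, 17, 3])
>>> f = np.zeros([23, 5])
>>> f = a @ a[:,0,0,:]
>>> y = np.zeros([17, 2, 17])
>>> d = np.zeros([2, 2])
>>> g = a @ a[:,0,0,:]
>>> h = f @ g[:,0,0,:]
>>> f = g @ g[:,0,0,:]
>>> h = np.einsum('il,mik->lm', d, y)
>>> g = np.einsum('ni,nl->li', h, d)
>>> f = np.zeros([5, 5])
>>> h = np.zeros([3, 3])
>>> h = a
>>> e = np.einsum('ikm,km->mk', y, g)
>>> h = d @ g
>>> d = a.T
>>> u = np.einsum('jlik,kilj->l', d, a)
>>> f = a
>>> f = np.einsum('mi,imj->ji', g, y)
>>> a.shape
(3, 19, 5, 3)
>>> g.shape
(2, 17)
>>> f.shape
(17, 17)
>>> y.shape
(17, 2, 17)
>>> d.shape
(3, 5, 19, 3)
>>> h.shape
(2, 17)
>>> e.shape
(17, 2)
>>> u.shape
(5,)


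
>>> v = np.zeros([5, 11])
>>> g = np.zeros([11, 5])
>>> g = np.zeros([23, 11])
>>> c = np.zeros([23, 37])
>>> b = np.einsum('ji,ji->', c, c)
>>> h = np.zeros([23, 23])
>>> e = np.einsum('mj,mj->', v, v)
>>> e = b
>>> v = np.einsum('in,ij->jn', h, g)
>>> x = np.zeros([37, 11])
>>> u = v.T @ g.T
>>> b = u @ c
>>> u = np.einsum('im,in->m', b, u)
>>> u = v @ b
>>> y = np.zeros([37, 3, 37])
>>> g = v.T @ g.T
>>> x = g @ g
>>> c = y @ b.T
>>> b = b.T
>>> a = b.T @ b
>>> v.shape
(11, 23)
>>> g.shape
(23, 23)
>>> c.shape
(37, 3, 23)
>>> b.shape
(37, 23)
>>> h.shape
(23, 23)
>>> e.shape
()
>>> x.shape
(23, 23)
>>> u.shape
(11, 37)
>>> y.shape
(37, 3, 37)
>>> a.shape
(23, 23)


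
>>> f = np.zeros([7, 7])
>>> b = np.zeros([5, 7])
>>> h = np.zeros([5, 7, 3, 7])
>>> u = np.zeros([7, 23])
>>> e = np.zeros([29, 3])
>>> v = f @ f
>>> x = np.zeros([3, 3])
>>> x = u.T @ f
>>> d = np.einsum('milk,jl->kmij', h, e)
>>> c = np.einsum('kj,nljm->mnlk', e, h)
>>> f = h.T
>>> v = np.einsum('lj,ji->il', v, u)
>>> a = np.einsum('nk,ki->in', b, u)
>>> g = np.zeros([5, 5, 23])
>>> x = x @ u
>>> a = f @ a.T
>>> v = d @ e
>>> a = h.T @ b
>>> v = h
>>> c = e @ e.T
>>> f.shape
(7, 3, 7, 5)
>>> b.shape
(5, 7)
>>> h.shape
(5, 7, 3, 7)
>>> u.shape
(7, 23)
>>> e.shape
(29, 3)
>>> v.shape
(5, 7, 3, 7)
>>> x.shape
(23, 23)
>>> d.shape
(7, 5, 7, 29)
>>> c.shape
(29, 29)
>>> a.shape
(7, 3, 7, 7)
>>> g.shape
(5, 5, 23)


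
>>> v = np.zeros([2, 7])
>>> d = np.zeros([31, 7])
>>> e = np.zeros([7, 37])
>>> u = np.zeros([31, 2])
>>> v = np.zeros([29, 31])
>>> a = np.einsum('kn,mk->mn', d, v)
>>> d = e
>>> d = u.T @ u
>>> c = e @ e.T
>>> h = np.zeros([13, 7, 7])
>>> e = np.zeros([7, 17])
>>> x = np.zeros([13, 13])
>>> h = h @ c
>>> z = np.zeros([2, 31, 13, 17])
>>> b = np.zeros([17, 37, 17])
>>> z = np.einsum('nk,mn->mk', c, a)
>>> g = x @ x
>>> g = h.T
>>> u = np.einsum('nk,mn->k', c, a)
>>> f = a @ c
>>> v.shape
(29, 31)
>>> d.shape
(2, 2)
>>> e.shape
(7, 17)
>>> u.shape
(7,)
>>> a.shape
(29, 7)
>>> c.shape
(7, 7)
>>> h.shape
(13, 7, 7)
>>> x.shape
(13, 13)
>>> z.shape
(29, 7)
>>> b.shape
(17, 37, 17)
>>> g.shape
(7, 7, 13)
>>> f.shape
(29, 7)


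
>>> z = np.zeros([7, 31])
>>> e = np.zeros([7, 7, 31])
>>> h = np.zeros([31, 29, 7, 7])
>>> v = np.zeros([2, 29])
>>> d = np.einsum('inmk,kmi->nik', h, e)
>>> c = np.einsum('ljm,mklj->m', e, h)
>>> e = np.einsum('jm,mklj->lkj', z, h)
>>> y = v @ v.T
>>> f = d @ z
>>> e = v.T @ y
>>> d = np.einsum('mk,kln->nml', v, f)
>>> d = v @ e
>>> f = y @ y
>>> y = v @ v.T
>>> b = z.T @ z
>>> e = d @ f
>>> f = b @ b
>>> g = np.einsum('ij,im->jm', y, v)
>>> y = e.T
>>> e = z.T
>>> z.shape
(7, 31)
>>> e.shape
(31, 7)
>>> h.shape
(31, 29, 7, 7)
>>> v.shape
(2, 29)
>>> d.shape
(2, 2)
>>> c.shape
(31,)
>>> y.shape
(2, 2)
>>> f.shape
(31, 31)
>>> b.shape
(31, 31)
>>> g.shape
(2, 29)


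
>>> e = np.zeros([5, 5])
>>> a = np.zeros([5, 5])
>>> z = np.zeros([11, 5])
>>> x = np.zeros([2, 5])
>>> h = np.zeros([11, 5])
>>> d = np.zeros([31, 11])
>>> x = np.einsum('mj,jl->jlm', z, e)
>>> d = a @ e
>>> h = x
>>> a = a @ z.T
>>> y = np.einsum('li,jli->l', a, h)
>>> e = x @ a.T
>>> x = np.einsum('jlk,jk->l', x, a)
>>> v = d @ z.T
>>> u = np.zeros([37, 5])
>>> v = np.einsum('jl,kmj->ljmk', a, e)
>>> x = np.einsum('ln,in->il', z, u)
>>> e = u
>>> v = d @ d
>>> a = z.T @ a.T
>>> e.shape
(37, 5)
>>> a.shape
(5, 5)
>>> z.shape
(11, 5)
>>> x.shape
(37, 11)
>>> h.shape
(5, 5, 11)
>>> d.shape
(5, 5)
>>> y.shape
(5,)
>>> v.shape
(5, 5)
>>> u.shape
(37, 5)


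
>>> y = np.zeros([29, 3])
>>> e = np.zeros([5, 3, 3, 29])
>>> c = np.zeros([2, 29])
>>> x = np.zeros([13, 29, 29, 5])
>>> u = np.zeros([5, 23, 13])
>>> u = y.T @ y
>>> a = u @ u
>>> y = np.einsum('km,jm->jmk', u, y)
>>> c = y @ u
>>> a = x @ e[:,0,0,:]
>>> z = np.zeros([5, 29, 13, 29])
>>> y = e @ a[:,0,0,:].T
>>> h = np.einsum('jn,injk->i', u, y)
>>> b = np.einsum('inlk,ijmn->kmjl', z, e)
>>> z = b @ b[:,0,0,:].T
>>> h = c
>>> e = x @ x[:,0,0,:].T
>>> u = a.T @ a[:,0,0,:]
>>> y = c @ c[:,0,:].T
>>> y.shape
(29, 3, 29)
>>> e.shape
(13, 29, 29, 13)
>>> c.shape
(29, 3, 3)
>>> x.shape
(13, 29, 29, 5)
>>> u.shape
(29, 29, 29, 29)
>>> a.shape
(13, 29, 29, 29)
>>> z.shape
(29, 3, 3, 29)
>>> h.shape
(29, 3, 3)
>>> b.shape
(29, 3, 3, 13)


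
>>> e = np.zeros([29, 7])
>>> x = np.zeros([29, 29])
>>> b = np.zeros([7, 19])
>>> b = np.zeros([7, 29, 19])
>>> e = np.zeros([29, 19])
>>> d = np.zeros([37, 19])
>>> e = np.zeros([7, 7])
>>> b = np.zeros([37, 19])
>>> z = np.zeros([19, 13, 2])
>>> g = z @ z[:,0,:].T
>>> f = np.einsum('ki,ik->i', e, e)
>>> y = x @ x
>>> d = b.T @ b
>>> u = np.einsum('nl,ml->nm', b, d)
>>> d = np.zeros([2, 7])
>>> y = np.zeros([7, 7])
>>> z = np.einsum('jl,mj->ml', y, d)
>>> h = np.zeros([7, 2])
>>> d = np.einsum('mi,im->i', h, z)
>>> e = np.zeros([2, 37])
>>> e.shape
(2, 37)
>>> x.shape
(29, 29)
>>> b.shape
(37, 19)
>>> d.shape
(2,)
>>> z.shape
(2, 7)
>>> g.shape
(19, 13, 19)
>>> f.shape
(7,)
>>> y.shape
(7, 7)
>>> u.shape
(37, 19)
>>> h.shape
(7, 2)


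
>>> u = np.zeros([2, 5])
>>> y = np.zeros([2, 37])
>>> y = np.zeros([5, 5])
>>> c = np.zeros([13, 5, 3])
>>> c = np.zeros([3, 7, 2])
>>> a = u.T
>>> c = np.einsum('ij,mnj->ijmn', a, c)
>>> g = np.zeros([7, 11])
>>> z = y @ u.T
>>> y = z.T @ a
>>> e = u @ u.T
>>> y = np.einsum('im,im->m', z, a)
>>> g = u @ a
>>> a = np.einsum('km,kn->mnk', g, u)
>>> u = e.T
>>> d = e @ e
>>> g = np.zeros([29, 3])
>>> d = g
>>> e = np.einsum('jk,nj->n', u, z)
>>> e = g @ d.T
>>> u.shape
(2, 2)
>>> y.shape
(2,)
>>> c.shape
(5, 2, 3, 7)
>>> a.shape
(2, 5, 2)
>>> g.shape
(29, 3)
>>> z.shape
(5, 2)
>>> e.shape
(29, 29)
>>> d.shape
(29, 3)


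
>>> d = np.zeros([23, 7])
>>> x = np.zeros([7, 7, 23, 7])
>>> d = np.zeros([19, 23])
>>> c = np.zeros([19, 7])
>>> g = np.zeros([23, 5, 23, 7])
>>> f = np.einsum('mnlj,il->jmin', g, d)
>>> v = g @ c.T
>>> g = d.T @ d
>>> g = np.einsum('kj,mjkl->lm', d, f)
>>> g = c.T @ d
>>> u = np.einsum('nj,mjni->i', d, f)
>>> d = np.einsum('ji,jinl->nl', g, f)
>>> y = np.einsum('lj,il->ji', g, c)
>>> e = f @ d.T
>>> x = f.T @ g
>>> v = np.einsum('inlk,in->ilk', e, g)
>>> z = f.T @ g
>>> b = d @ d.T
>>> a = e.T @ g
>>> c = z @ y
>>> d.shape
(19, 5)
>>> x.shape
(5, 19, 23, 23)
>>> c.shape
(5, 19, 23, 19)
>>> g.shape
(7, 23)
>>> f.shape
(7, 23, 19, 5)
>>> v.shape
(7, 19, 19)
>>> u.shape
(5,)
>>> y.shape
(23, 19)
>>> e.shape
(7, 23, 19, 19)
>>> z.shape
(5, 19, 23, 23)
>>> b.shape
(19, 19)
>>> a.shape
(19, 19, 23, 23)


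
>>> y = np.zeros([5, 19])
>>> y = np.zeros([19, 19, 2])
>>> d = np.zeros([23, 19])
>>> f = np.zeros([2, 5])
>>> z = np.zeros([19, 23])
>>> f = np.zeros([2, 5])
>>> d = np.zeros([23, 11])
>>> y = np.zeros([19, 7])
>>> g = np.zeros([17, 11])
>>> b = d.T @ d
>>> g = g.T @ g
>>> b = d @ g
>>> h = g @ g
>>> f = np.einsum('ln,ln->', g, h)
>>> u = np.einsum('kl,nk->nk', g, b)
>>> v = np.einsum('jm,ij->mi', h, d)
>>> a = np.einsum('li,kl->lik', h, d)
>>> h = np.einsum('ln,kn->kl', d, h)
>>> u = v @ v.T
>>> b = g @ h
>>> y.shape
(19, 7)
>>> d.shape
(23, 11)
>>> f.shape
()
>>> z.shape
(19, 23)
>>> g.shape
(11, 11)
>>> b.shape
(11, 23)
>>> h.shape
(11, 23)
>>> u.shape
(11, 11)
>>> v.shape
(11, 23)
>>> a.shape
(11, 11, 23)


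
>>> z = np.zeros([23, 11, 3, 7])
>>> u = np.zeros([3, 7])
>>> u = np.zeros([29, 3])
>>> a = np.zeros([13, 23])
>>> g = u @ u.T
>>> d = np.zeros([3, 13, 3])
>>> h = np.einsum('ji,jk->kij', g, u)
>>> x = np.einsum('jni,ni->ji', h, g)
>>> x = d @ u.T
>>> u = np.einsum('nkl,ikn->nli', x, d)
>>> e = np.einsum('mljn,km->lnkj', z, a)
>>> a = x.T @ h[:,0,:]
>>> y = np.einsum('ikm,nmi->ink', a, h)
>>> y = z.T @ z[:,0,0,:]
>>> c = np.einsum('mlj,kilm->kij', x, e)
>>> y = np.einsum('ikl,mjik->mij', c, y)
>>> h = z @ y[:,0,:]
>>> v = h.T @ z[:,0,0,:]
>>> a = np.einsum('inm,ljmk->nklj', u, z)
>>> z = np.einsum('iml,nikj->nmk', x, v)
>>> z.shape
(3, 13, 11)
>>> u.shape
(3, 29, 3)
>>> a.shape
(29, 7, 23, 11)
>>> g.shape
(29, 29)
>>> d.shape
(3, 13, 3)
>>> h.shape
(23, 11, 3, 3)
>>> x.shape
(3, 13, 29)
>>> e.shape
(11, 7, 13, 3)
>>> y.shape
(7, 11, 3)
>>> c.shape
(11, 7, 29)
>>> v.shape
(3, 3, 11, 7)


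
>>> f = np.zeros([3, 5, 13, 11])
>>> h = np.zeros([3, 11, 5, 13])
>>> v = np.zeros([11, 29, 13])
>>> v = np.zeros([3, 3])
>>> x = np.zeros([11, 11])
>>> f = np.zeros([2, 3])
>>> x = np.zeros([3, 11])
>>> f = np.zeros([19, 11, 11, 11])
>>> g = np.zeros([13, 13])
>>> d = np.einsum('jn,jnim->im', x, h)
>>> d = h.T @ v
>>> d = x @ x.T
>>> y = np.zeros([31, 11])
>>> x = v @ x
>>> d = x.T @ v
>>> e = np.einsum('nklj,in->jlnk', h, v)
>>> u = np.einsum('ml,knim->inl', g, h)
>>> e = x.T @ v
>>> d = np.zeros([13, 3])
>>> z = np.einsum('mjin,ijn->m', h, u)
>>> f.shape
(19, 11, 11, 11)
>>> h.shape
(3, 11, 5, 13)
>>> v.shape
(3, 3)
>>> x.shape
(3, 11)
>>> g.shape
(13, 13)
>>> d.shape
(13, 3)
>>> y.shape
(31, 11)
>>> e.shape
(11, 3)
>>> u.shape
(5, 11, 13)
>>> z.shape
(3,)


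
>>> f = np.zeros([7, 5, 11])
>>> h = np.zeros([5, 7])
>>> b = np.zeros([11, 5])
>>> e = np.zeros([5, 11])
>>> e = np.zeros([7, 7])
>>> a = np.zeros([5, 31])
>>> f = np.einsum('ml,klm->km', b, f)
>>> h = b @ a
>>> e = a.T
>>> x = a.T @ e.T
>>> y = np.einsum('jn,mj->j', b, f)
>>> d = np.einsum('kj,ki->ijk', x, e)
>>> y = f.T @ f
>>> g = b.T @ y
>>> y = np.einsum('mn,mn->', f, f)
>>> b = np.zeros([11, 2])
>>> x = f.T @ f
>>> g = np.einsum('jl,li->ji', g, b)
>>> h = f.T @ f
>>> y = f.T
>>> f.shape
(7, 11)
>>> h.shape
(11, 11)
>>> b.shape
(11, 2)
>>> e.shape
(31, 5)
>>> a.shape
(5, 31)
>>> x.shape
(11, 11)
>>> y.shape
(11, 7)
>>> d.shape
(5, 31, 31)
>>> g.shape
(5, 2)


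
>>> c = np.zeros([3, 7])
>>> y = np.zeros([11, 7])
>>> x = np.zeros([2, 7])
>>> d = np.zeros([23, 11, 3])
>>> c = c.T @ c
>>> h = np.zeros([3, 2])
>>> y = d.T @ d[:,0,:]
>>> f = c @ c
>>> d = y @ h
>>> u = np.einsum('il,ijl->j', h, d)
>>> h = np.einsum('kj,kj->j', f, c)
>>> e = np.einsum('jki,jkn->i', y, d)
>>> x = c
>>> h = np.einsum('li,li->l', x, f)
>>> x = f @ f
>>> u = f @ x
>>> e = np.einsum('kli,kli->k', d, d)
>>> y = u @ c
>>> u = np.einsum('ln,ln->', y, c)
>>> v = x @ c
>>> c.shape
(7, 7)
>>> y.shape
(7, 7)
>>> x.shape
(7, 7)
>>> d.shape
(3, 11, 2)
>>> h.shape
(7,)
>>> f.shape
(7, 7)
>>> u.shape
()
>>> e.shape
(3,)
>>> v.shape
(7, 7)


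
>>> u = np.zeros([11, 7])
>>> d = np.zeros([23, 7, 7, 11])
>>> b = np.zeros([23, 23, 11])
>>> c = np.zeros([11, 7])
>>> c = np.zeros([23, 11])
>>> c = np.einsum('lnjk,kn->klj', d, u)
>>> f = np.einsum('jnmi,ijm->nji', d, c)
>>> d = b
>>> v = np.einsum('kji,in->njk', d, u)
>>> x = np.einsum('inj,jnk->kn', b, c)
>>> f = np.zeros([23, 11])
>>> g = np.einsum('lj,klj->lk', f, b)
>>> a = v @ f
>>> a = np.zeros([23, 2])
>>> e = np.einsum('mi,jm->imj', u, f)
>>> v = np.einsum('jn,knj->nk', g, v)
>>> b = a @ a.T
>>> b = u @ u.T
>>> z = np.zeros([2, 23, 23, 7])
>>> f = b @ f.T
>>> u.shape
(11, 7)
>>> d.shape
(23, 23, 11)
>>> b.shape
(11, 11)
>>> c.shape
(11, 23, 7)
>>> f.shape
(11, 23)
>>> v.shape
(23, 7)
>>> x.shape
(7, 23)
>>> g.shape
(23, 23)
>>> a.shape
(23, 2)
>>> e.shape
(7, 11, 23)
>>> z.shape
(2, 23, 23, 7)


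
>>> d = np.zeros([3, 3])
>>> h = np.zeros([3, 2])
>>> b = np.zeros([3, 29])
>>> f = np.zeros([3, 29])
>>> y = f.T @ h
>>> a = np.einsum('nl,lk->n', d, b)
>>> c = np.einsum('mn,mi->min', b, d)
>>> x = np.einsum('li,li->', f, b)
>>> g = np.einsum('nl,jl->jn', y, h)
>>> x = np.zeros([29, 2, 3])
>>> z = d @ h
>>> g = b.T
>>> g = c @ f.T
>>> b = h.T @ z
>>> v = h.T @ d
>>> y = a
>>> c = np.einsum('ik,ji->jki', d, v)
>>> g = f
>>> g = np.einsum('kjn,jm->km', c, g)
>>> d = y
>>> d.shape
(3,)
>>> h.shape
(3, 2)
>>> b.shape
(2, 2)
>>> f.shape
(3, 29)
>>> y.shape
(3,)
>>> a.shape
(3,)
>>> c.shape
(2, 3, 3)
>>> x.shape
(29, 2, 3)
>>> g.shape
(2, 29)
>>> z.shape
(3, 2)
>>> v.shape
(2, 3)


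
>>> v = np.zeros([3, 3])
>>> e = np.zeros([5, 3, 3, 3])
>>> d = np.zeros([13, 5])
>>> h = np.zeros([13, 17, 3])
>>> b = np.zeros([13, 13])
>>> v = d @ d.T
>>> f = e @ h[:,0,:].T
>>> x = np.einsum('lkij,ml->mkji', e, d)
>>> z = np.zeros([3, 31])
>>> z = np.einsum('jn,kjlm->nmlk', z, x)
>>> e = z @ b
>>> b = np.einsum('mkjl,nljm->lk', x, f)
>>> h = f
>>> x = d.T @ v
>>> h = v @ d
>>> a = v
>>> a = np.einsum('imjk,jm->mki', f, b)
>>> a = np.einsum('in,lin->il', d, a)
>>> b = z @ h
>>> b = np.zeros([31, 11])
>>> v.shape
(13, 13)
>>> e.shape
(31, 3, 3, 13)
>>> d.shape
(13, 5)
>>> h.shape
(13, 5)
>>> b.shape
(31, 11)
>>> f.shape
(5, 3, 3, 13)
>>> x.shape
(5, 13)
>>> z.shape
(31, 3, 3, 13)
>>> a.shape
(13, 3)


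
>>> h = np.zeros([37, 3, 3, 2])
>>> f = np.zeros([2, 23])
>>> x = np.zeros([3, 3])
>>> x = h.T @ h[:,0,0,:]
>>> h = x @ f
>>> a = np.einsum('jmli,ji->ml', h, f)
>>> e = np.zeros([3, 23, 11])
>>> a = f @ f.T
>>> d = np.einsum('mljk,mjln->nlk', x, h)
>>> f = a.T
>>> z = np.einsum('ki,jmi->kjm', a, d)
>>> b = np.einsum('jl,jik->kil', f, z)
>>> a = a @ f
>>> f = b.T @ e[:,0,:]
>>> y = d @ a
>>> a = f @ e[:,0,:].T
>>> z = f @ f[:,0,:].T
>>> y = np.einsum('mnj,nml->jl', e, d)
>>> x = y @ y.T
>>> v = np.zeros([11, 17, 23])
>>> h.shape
(2, 3, 3, 23)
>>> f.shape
(2, 23, 11)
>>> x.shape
(11, 11)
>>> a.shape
(2, 23, 3)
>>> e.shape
(3, 23, 11)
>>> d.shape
(23, 3, 2)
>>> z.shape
(2, 23, 2)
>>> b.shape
(3, 23, 2)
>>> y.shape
(11, 2)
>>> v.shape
(11, 17, 23)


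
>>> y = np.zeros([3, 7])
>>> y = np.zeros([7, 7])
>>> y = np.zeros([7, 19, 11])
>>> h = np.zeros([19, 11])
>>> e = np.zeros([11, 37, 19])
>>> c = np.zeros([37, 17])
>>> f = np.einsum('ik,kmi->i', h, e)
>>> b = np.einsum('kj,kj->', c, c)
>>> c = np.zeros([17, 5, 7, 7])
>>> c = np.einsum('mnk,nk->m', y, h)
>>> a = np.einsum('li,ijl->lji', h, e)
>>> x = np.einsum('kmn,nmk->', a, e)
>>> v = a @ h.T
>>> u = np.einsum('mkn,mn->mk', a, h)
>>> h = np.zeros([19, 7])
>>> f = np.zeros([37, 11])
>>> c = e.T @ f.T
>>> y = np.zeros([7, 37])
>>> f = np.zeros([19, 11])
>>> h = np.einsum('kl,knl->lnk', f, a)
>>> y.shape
(7, 37)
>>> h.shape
(11, 37, 19)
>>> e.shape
(11, 37, 19)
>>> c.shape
(19, 37, 37)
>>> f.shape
(19, 11)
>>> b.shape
()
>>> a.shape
(19, 37, 11)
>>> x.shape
()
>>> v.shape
(19, 37, 19)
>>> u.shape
(19, 37)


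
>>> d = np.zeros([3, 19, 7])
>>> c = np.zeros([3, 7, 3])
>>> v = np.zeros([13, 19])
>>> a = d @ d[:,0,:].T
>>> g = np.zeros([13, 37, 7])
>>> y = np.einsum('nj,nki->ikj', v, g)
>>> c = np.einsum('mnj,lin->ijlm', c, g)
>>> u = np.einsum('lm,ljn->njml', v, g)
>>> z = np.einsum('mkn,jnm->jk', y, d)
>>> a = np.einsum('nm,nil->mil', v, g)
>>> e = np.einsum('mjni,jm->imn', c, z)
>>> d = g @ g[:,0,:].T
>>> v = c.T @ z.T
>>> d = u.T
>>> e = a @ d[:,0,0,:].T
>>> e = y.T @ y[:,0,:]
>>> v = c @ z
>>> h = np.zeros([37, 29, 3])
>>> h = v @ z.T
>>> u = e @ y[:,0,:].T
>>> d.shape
(13, 19, 37, 7)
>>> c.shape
(37, 3, 13, 3)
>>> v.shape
(37, 3, 13, 37)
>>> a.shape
(19, 37, 7)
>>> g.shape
(13, 37, 7)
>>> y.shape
(7, 37, 19)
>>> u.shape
(19, 37, 7)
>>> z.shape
(3, 37)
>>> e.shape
(19, 37, 19)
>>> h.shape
(37, 3, 13, 3)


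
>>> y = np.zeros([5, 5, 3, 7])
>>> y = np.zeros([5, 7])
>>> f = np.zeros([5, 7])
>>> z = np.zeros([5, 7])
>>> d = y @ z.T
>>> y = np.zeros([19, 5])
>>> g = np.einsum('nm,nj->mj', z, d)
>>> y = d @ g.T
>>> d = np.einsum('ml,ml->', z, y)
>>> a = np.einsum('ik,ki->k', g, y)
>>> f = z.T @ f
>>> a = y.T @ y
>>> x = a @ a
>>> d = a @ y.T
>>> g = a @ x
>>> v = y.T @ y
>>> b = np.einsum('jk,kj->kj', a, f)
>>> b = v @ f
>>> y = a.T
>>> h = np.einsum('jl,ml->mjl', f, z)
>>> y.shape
(7, 7)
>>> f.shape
(7, 7)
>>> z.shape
(5, 7)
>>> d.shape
(7, 5)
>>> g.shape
(7, 7)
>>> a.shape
(7, 7)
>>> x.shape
(7, 7)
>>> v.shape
(7, 7)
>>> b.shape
(7, 7)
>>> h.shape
(5, 7, 7)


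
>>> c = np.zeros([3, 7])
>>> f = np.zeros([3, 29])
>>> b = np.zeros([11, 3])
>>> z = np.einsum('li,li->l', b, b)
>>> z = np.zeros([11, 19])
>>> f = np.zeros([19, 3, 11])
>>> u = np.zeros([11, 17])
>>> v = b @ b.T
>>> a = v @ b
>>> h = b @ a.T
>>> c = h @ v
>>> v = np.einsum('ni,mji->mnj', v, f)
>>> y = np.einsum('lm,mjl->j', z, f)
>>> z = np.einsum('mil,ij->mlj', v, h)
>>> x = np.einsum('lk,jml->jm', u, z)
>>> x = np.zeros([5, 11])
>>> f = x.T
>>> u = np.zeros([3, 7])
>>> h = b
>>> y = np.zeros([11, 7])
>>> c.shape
(11, 11)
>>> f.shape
(11, 5)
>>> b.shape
(11, 3)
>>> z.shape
(19, 3, 11)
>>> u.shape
(3, 7)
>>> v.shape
(19, 11, 3)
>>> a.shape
(11, 3)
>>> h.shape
(11, 3)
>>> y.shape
(11, 7)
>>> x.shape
(5, 11)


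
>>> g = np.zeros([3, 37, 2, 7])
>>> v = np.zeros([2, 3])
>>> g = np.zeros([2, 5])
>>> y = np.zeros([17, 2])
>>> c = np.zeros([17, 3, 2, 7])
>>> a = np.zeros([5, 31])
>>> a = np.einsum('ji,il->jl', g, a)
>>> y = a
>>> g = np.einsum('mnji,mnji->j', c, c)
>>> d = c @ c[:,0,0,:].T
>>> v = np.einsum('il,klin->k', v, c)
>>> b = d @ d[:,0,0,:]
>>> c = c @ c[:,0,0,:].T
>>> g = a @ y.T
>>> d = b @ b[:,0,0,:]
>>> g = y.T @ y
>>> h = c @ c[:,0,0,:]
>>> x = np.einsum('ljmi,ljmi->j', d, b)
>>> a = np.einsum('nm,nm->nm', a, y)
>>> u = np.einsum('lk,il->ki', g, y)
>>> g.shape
(31, 31)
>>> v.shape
(17,)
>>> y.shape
(2, 31)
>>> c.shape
(17, 3, 2, 17)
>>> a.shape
(2, 31)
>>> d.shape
(17, 3, 2, 17)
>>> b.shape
(17, 3, 2, 17)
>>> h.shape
(17, 3, 2, 17)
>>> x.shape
(3,)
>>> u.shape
(31, 2)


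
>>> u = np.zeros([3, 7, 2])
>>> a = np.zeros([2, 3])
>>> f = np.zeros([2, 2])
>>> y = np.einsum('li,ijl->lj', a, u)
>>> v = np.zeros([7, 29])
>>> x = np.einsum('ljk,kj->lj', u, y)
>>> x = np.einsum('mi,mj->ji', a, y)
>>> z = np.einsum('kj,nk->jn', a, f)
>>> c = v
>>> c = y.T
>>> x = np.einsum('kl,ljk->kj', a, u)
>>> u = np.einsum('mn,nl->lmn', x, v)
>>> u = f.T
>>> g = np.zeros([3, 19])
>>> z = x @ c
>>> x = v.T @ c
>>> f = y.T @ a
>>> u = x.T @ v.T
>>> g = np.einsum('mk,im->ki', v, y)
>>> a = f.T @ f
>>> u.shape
(2, 7)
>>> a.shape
(3, 3)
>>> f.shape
(7, 3)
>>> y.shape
(2, 7)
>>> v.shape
(7, 29)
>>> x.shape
(29, 2)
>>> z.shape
(2, 2)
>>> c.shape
(7, 2)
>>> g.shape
(29, 2)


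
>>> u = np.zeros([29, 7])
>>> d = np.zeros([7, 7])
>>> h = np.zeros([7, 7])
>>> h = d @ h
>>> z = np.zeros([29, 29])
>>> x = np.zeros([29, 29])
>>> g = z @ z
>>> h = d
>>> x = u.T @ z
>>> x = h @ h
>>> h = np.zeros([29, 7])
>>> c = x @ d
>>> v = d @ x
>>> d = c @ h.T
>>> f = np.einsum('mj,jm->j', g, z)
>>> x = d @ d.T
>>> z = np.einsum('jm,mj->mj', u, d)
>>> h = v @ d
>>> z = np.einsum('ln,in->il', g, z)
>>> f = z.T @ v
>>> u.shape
(29, 7)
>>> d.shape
(7, 29)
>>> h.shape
(7, 29)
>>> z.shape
(7, 29)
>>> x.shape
(7, 7)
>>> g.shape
(29, 29)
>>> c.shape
(7, 7)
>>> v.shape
(7, 7)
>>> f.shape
(29, 7)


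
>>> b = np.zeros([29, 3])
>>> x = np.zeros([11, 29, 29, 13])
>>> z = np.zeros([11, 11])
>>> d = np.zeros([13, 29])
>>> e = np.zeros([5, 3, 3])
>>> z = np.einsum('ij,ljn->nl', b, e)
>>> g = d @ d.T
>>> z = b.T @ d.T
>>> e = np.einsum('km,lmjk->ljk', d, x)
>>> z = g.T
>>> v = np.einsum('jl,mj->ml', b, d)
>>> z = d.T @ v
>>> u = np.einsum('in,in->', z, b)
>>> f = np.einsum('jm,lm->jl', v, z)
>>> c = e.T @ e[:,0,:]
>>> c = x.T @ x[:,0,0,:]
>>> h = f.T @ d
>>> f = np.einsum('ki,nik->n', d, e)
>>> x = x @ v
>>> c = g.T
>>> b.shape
(29, 3)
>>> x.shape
(11, 29, 29, 3)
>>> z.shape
(29, 3)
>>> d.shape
(13, 29)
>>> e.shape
(11, 29, 13)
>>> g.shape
(13, 13)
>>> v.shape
(13, 3)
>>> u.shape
()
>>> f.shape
(11,)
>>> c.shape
(13, 13)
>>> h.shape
(29, 29)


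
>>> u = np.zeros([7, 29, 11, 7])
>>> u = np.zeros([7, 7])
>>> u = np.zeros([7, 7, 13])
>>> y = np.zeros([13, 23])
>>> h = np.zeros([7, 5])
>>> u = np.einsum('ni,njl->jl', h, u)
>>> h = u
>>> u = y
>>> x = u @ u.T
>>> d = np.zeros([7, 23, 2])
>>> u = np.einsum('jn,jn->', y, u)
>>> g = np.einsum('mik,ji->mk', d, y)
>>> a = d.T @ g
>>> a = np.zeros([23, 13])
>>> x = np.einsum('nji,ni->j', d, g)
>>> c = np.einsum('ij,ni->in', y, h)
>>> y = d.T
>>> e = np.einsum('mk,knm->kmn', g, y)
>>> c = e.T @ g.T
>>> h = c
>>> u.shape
()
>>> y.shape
(2, 23, 7)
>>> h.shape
(23, 7, 7)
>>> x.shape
(23,)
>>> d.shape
(7, 23, 2)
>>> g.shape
(7, 2)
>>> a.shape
(23, 13)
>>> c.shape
(23, 7, 7)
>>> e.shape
(2, 7, 23)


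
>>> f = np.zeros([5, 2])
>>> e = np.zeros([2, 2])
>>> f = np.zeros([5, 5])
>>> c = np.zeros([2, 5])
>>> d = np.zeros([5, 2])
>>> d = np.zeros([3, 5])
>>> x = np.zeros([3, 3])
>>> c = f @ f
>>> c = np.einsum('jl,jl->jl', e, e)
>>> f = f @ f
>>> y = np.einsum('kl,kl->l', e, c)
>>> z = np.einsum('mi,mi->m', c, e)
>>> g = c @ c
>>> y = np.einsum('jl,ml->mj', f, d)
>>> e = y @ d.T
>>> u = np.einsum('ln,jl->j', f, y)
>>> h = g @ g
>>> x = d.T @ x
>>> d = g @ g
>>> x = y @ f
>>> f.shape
(5, 5)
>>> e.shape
(3, 3)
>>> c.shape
(2, 2)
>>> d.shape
(2, 2)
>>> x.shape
(3, 5)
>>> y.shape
(3, 5)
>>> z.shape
(2,)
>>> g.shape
(2, 2)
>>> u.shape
(3,)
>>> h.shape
(2, 2)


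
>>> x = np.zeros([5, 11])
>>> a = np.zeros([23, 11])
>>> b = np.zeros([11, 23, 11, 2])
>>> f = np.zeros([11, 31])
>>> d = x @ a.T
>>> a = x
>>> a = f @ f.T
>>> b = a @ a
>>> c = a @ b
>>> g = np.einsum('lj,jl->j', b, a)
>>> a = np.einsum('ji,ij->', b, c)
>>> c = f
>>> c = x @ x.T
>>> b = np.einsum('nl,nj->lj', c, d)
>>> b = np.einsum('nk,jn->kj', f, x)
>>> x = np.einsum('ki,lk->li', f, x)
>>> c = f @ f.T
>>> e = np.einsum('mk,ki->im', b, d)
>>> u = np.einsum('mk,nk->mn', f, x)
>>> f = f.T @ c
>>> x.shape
(5, 31)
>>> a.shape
()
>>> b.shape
(31, 5)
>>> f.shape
(31, 11)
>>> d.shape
(5, 23)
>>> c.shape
(11, 11)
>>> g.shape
(11,)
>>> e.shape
(23, 31)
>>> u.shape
(11, 5)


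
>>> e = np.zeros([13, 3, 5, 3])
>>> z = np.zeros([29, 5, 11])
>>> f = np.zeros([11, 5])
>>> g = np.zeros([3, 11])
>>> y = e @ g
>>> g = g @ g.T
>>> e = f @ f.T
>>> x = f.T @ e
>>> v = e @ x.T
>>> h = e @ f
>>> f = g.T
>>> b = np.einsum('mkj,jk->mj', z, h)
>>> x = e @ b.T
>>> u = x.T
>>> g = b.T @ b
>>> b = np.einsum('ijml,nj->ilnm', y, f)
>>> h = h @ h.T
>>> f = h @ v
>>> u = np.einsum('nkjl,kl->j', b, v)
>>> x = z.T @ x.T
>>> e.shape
(11, 11)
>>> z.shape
(29, 5, 11)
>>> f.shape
(11, 5)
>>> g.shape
(11, 11)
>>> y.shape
(13, 3, 5, 11)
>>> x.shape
(11, 5, 11)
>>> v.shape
(11, 5)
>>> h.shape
(11, 11)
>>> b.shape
(13, 11, 3, 5)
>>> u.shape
(3,)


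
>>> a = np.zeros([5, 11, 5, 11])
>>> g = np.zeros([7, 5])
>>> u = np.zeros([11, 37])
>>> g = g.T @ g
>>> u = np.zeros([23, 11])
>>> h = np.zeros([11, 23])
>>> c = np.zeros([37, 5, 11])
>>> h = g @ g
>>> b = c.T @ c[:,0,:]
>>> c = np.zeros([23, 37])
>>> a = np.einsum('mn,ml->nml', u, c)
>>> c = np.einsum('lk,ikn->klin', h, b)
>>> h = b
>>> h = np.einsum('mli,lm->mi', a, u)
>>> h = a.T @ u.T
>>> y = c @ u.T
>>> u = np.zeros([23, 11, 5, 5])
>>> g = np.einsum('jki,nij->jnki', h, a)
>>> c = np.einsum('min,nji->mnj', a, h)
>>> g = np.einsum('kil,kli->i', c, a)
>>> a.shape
(11, 23, 37)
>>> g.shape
(37,)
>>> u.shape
(23, 11, 5, 5)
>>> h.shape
(37, 23, 23)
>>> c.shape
(11, 37, 23)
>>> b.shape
(11, 5, 11)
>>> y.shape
(5, 5, 11, 23)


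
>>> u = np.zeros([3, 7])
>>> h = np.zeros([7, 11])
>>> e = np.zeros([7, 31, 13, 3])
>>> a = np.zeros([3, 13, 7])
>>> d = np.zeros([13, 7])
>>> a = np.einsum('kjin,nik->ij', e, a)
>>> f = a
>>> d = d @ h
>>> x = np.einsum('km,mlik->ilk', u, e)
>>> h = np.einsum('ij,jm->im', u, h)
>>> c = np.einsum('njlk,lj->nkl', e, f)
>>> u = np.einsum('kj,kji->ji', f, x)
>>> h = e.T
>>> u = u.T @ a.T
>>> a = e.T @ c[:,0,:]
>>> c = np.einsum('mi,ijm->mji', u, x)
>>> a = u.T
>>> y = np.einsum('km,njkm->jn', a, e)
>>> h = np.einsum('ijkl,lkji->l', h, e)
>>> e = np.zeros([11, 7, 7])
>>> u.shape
(3, 13)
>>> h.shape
(7,)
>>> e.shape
(11, 7, 7)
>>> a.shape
(13, 3)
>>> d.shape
(13, 11)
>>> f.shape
(13, 31)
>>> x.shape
(13, 31, 3)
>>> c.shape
(3, 31, 13)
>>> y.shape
(31, 7)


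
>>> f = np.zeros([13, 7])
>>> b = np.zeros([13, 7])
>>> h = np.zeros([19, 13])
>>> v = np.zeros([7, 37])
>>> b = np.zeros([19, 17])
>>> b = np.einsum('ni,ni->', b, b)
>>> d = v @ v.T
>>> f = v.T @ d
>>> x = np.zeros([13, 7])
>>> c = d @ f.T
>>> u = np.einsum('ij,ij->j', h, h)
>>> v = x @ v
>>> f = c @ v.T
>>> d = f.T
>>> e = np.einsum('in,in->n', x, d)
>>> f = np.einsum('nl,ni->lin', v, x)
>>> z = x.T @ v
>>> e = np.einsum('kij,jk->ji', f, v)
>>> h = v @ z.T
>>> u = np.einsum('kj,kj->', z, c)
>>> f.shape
(37, 7, 13)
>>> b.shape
()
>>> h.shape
(13, 7)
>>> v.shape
(13, 37)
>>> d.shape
(13, 7)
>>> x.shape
(13, 7)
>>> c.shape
(7, 37)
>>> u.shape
()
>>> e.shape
(13, 7)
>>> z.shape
(7, 37)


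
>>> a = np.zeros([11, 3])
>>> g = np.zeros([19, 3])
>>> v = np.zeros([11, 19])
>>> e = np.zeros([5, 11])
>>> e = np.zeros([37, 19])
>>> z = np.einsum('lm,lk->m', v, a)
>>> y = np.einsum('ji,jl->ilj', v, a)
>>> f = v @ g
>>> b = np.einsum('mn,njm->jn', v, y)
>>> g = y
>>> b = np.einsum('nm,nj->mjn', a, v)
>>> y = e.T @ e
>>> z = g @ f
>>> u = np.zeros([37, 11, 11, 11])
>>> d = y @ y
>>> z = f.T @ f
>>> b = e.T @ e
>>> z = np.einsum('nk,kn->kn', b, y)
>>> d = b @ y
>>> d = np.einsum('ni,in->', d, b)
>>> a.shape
(11, 3)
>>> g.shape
(19, 3, 11)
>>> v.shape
(11, 19)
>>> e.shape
(37, 19)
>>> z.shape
(19, 19)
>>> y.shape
(19, 19)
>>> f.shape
(11, 3)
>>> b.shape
(19, 19)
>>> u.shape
(37, 11, 11, 11)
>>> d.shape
()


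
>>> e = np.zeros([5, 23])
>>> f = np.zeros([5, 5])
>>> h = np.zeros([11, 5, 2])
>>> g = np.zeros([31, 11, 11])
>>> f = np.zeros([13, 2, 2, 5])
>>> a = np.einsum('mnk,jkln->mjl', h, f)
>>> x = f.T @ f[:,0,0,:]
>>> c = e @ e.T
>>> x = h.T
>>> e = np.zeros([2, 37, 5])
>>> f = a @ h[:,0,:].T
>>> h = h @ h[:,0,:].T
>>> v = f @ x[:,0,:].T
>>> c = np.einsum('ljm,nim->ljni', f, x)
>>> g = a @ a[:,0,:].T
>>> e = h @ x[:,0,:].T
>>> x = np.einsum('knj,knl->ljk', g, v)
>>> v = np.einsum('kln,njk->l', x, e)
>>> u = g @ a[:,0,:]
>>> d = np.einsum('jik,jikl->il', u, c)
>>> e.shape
(11, 5, 2)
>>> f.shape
(11, 13, 11)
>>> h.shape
(11, 5, 11)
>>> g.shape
(11, 13, 11)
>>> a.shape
(11, 13, 2)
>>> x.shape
(2, 11, 11)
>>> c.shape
(11, 13, 2, 5)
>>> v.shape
(11,)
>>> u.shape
(11, 13, 2)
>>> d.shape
(13, 5)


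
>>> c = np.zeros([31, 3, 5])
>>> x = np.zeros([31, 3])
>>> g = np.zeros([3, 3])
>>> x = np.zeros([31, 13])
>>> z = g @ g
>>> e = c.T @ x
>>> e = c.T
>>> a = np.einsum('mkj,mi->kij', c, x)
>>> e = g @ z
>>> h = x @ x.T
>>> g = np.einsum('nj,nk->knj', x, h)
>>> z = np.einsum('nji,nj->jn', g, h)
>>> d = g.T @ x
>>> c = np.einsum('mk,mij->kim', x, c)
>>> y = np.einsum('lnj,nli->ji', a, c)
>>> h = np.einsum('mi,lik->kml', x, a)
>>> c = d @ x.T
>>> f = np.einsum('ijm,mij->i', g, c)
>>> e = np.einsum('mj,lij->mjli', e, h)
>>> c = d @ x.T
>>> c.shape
(13, 31, 31)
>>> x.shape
(31, 13)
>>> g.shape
(31, 31, 13)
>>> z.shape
(31, 31)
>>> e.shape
(3, 3, 5, 31)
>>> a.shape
(3, 13, 5)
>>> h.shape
(5, 31, 3)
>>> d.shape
(13, 31, 13)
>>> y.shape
(5, 31)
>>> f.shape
(31,)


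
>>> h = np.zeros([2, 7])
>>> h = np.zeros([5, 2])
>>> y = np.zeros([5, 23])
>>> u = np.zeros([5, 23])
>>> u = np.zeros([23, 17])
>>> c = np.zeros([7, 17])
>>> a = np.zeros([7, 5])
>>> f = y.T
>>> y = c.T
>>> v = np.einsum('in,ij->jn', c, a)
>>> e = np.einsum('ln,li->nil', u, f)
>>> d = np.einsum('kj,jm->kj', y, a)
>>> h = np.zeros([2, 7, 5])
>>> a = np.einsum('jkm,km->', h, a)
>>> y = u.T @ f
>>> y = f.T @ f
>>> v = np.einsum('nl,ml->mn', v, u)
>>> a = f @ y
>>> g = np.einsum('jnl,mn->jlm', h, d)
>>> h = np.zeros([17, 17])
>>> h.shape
(17, 17)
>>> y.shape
(5, 5)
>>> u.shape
(23, 17)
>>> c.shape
(7, 17)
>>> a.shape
(23, 5)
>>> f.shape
(23, 5)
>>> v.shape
(23, 5)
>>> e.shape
(17, 5, 23)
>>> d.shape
(17, 7)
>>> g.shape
(2, 5, 17)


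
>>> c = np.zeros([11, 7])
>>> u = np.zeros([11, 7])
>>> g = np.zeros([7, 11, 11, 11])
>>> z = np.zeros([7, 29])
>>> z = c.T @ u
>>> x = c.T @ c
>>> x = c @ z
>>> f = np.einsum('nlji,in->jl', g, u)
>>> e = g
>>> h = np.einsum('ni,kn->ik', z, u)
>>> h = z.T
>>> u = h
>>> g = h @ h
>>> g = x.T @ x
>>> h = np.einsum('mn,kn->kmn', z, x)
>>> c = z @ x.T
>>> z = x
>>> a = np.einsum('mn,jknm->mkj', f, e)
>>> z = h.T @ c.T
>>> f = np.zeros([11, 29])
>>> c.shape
(7, 11)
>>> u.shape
(7, 7)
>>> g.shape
(7, 7)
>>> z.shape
(7, 7, 7)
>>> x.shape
(11, 7)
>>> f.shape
(11, 29)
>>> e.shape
(7, 11, 11, 11)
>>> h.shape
(11, 7, 7)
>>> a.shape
(11, 11, 7)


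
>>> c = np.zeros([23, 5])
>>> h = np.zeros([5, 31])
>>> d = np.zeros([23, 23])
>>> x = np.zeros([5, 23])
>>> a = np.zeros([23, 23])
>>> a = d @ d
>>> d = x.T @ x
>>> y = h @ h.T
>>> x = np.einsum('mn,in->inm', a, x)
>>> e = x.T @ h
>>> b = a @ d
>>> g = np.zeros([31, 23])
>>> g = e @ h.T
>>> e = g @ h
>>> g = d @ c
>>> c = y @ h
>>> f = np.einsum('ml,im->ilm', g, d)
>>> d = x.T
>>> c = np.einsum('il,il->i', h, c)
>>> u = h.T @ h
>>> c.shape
(5,)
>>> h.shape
(5, 31)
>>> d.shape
(23, 23, 5)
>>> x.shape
(5, 23, 23)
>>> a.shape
(23, 23)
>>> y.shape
(5, 5)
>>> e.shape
(23, 23, 31)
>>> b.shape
(23, 23)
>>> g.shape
(23, 5)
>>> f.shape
(23, 5, 23)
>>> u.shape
(31, 31)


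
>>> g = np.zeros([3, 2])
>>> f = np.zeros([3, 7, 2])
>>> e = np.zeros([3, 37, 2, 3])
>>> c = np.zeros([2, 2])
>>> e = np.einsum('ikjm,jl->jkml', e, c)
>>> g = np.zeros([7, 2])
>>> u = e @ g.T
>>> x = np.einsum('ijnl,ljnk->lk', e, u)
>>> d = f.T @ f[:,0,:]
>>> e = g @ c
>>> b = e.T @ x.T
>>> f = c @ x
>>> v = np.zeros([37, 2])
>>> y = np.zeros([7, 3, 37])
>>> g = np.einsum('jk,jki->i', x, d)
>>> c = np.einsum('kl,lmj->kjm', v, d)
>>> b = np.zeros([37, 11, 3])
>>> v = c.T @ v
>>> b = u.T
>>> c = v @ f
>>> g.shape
(2,)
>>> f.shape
(2, 7)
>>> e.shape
(7, 2)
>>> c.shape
(7, 2, 7)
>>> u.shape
(2, 37, 3, 7)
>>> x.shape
(2, 7)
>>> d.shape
(2, 7, 2)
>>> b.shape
(7, 3, 37, 2)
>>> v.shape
(7, 2, 2)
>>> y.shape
(7, 3, 37)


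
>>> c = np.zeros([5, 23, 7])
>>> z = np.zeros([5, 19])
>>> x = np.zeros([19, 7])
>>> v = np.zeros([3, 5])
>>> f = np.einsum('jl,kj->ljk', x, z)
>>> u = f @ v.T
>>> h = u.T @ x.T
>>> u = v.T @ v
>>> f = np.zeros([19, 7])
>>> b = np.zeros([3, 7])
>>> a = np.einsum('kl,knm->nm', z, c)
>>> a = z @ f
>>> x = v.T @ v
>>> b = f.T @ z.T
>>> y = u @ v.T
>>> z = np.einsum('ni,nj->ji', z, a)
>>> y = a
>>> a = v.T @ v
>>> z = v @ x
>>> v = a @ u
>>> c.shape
(5, 23, 7)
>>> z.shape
(3, 5)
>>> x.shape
(5, 5)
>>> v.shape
(5, 5)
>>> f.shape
(19, 7)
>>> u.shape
(5, 5)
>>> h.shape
(3, 19, 19)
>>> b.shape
(7, 5)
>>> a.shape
(5, 5)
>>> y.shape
(5, 7)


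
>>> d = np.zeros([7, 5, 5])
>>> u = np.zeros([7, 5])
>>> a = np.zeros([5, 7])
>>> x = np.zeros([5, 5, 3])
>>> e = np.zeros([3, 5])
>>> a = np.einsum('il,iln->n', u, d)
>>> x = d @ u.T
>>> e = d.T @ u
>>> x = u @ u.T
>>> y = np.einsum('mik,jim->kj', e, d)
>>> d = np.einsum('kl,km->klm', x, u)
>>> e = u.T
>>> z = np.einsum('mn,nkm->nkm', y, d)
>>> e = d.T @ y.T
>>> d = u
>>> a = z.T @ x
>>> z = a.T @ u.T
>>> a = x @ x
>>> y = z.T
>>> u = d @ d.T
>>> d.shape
(7, 5)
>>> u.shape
(7, 7)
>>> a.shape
(7, 7)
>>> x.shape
(7, 7)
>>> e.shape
(5, 7, 5)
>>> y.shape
(7, 7, 7)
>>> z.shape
(7, 7, 7)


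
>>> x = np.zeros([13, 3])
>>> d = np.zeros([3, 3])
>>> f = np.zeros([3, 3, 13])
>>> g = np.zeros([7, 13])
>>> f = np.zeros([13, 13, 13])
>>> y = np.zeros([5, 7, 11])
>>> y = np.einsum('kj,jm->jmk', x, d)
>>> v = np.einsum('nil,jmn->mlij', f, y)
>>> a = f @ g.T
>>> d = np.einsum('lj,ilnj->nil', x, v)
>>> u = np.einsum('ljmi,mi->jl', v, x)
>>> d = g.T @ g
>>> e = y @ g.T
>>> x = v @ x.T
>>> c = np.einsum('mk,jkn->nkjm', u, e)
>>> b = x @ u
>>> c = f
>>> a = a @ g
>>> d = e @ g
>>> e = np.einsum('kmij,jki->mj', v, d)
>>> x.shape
(3, 13, 13, 13)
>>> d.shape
(3, 3, 13)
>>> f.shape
(13, 13, 13)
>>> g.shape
(7, 13)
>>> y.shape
(3, 3, 13)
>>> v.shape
(3, 13, 13, 3)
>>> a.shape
(13, 13, 13)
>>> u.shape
(13, 3)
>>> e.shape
(13, 3)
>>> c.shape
(13, 13, 13)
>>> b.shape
(3, 13, 13, 3)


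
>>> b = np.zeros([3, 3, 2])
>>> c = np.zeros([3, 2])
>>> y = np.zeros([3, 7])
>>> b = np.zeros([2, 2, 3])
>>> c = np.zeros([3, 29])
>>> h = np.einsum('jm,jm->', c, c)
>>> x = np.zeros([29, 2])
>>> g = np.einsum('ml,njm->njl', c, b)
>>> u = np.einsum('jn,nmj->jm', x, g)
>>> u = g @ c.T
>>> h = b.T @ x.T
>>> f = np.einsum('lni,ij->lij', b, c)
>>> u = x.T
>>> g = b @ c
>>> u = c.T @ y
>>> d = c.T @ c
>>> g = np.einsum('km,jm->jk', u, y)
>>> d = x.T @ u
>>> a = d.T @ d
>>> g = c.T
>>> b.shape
(2, 2, 3)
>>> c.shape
(3, 29)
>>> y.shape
(3, 7)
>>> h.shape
(3, 2, 29)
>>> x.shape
(29, 2)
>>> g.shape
(29, 3)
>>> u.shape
(29, 7)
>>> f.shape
(2, 3, 29)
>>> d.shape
(2, 7)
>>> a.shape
(7, 7)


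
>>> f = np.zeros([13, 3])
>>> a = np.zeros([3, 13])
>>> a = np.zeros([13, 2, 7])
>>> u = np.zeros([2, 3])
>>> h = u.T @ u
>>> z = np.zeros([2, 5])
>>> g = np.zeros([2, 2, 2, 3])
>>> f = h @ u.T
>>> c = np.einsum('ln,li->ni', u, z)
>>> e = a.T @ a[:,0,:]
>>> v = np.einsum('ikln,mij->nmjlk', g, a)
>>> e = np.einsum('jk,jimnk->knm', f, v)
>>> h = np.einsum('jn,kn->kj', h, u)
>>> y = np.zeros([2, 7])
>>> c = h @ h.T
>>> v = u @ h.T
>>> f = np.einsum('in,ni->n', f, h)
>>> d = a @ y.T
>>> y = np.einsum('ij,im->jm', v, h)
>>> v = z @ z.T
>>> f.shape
(2,)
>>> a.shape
(13, 2, 7)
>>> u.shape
(2, 3)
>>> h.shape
(2, 3)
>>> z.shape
(2, 5)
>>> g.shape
(2, 2, 2, 3)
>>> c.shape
(2, 2)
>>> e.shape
(2, 2, 7)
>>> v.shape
(2, 2)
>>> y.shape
(2, 3)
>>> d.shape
(13, 2, 2)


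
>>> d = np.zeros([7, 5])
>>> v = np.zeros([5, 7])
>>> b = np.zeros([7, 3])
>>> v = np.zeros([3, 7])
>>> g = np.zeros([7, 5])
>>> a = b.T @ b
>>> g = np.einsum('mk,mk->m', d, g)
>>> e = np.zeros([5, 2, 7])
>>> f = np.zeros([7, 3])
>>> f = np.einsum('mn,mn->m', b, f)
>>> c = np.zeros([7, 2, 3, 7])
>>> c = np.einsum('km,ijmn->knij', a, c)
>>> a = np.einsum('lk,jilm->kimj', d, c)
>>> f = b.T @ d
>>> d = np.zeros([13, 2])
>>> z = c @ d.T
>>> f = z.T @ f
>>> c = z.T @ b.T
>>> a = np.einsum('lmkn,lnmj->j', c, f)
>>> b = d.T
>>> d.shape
(13, 2)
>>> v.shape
(3, 7)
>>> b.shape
(2, 13)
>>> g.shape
(7,)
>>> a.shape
(5,)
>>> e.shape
(5, 2, 7)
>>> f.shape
(13, 7, 7, 5)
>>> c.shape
(13, 7, 7, 7)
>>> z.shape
(3, 7, 7, 13)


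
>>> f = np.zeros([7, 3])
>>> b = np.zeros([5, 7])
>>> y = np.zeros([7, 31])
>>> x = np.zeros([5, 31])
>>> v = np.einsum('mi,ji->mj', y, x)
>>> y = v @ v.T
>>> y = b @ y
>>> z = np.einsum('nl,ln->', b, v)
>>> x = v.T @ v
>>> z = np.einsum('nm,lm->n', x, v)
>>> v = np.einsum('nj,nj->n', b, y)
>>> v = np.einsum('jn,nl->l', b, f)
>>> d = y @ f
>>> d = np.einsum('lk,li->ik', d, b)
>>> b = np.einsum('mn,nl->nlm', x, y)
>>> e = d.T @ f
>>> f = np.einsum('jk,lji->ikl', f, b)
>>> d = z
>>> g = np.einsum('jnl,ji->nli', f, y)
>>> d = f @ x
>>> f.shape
(5, 3, 5)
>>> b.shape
(5, 7, 5)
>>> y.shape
(5, 7)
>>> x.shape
(5, 5)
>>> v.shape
(3,)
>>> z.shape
(5,)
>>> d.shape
(5, 3, 5)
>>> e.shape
(3, 3)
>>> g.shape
(3, 5, 7)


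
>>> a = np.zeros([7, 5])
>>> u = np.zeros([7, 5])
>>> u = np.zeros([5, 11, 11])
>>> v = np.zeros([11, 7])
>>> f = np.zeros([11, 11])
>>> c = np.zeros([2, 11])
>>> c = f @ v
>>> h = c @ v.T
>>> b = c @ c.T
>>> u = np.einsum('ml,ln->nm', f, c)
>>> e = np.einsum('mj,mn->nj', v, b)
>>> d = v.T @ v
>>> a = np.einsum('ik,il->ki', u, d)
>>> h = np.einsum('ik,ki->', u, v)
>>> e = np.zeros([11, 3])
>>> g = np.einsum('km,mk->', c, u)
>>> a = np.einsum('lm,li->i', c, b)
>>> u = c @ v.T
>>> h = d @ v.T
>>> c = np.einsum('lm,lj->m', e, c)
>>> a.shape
(11,)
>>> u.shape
(11, 11)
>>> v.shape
(11, 7)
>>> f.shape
(11, 11)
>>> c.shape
(3,)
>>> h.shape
(7, 11)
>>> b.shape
(11, 11)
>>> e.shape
(11, 3)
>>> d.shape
(7, 7)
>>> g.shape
()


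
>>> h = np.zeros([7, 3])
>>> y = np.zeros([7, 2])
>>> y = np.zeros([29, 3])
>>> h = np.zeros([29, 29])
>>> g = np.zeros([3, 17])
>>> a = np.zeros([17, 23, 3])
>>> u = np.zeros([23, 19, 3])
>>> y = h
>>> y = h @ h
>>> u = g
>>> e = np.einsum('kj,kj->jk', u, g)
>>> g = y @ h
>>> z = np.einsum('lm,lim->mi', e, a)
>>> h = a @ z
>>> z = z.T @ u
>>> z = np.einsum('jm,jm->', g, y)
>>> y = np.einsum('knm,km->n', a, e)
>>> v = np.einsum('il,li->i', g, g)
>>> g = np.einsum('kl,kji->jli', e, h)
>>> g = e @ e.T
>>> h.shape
(17, 23, 23)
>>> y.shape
(23,)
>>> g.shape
(17, 17)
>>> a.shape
(17, 23, 3)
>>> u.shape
(3, 17)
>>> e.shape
(17, 3)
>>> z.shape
()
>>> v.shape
(29,)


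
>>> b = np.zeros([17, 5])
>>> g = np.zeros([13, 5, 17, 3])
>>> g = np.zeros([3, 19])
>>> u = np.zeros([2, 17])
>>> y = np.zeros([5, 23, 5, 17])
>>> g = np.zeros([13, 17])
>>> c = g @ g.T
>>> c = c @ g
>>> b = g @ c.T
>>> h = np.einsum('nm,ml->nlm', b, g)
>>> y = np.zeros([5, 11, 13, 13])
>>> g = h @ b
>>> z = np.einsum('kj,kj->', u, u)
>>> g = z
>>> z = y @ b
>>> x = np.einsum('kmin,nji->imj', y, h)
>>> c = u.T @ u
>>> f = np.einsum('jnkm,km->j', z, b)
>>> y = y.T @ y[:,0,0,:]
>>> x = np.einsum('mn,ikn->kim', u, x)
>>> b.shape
(13, 13)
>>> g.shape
()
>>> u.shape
(2, 17)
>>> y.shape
(13, 13, 11, 13)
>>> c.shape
(17, 17)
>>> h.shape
(13, 17, 13)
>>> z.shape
(5, 11, 13, 13)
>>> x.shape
(11, 13, 2)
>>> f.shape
(5,)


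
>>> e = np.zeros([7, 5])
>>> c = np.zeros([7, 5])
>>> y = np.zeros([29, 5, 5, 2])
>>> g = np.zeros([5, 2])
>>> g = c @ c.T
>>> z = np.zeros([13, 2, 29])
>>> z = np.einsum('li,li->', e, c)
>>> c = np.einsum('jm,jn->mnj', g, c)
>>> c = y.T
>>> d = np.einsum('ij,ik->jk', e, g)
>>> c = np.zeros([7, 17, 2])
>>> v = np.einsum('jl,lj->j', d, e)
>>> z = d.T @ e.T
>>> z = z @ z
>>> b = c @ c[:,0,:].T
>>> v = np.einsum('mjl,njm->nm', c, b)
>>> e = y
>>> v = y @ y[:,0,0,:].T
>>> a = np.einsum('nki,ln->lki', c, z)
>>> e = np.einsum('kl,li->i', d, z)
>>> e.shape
(7,)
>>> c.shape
(7, 17, 2)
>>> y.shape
(29, 5, 5, 2)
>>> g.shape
(7, 7)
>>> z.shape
(7, 7)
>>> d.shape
(5, 7)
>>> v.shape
(29, 5, 5, 29)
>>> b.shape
(7, 17, 7)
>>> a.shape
(7, 17, 2)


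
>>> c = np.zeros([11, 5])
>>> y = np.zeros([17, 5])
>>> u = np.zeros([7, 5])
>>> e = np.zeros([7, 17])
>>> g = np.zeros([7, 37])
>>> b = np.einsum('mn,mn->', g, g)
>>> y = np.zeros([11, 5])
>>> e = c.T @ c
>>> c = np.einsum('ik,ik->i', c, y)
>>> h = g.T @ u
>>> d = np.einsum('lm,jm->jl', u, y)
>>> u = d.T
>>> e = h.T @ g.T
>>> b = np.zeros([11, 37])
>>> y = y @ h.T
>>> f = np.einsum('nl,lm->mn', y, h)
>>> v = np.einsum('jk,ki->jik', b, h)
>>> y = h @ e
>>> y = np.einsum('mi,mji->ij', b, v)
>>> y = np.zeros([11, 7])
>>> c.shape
(11,)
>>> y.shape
(11, 7)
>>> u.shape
(7, 11)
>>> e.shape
(5, 7)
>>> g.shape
(7, 37)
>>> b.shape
(11, 37)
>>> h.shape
(37, 5)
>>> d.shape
(11, 7)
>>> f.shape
(5, 11)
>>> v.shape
(11, 5, 37)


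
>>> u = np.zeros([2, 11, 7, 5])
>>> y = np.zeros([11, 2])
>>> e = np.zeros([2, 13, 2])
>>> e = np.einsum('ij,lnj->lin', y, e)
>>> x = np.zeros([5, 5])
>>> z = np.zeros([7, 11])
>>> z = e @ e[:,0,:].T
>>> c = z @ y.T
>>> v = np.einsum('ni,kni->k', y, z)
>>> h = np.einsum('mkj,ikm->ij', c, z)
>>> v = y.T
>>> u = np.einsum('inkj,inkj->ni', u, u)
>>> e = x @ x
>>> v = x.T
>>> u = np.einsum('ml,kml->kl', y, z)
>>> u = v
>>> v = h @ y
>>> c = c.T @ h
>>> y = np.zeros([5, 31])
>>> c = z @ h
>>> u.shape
(5, 5)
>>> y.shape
(5, 31)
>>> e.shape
(5, 5)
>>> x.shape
(5, 5)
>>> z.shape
(2, 11, 2)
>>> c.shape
(2, 11, 11)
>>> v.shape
(2, 2)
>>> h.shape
(2, 11)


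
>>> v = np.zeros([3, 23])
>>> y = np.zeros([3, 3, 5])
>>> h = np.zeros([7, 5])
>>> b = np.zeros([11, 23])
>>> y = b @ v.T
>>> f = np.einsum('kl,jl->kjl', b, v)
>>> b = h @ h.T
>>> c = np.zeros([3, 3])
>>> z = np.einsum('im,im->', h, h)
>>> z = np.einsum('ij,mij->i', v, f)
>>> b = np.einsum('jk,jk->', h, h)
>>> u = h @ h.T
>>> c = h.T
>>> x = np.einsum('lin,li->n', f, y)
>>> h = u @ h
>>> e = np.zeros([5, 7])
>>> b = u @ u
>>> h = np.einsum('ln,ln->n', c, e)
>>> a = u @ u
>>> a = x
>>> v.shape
(3, 23)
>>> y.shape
(11, 3)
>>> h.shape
(7,)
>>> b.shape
(7, 7)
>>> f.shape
(11, 3, 23)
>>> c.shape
(5, 7)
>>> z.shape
(3,)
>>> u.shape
(7, 7)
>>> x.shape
(23,)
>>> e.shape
(5, 7)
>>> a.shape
(23,)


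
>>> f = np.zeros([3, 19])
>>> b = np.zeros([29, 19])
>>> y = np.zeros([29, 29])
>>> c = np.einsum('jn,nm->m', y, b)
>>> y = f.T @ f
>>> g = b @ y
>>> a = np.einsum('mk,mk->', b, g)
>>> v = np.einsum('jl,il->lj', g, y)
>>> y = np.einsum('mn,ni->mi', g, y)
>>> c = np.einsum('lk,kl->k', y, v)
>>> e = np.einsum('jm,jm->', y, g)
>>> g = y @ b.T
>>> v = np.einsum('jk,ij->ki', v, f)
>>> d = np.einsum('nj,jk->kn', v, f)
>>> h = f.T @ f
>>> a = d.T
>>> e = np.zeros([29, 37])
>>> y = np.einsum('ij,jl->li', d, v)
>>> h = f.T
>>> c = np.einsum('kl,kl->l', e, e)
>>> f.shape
(3, 19)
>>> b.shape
(29, 19)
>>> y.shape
(3, 19)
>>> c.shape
(37,)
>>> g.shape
(29, 29)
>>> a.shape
(29, 19)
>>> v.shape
(29, 3)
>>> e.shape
(29, 37)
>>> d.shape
(19, 29)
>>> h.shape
(19, 3)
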